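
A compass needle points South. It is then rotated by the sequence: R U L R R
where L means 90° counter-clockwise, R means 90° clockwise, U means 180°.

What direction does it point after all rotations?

Answer: Final heading: South

Derivation:
Start: South
  R (right (90° clockwise)) -> West
  U (U-turn (180°)) -> East
  L (left (90° counter-clockwise)) -> North
  R (right (90° clockwise)) -> East
  R (right (90° clockwise)) -> South
Final: South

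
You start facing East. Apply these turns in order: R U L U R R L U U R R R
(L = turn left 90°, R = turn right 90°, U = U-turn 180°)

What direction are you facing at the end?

Start: East
  R (right (90° clockwise)) -> South
  U (U-turn (180°)) -> North
  L (left (90° counter-clockwise)) -> West
  U (U-turn (180°)) -> East
  R (right (90° clockwise)) -> South
  R (right (90° clockwise)) -> West
  L (left (90° counter-clockwise)) -> South
  U (U-turn (180°)) -> North
  U (U-turn (180°)) -> South
  R (right (90° clockwise)) -> West
  R (right (90° clockwise)) -> North
  R (right (90° clockwise)) -> East
Final: East

Answer: Final heading: East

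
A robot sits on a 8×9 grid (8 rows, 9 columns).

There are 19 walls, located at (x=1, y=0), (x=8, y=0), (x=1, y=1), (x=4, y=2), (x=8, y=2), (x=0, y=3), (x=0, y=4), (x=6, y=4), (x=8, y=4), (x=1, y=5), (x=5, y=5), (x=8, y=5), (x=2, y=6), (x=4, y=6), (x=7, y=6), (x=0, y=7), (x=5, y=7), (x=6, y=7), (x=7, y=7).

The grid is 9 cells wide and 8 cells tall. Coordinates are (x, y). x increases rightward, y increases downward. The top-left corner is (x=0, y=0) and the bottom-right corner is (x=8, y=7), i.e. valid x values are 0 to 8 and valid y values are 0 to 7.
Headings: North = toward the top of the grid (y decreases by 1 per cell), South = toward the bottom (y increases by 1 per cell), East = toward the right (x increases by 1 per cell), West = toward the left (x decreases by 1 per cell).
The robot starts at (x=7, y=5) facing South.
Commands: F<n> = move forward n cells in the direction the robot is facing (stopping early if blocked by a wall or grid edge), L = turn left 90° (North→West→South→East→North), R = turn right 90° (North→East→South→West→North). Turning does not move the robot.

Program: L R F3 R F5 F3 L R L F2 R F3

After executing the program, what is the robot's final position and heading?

Answer: Final position: (x=5, y=6), facing West

Derivation:
Start: (x=7, y=5), facing South
  L: turn left, now facing East
  R: turn right, now facing South
  F3: move forward 0/3 (blocked), now at (x=7, y=5)
  R: turn right, now facing West
  F5: move forward 1/5 (blocked), now at (x=6, y=5)
  F3: move forward 0/3 (blocked), now at (x=6, y=5)
  L: turn left, now facing South
  R: turn right, now facing West
  L: turn left, now facing South
  F2: move forward 1/2 (blocked), now at (x=6, y=6)
  R: turn right, now facing West
  F3: move forward 1/3 (blocked), now at (x=5, y=6)
Final: (x=5, y=6), facing West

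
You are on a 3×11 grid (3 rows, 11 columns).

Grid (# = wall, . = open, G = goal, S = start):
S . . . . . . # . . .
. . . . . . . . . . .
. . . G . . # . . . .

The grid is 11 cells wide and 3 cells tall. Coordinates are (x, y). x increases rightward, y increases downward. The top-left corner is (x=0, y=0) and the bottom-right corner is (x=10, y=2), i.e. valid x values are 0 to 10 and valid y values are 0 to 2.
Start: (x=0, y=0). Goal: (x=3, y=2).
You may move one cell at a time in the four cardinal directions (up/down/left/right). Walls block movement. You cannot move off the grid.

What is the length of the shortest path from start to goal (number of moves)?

Answer: Shortest path length: 5

Derivation:
BFS from (x=0, y=0) until reaching (x=3, y=2):
  Distance 0: (x=0, y=0)
  Distance 1: (x=1, y=0), (x=0, y=1)
  Distance 2: (x=2, y=0), (x=1, y=1), (x=0, y=2)
  Distance 3: (x=3, y=0), (x=2, y=1), (x=1, y=2)
  Distance 4: (x=4, y=0), (x=3, y=1), (x=2, y=2)
  Distance 5: (x=5, y=0), (x=4, y=1), (x=3, y=2)  <- goal reached here
One shortest path (5 moves): (x=0, y=0) -> (x=1, y=0) -> (x=2, y=0) -> (x=3, y=0) -> (x=3, y=1) -> (x=3, y=2)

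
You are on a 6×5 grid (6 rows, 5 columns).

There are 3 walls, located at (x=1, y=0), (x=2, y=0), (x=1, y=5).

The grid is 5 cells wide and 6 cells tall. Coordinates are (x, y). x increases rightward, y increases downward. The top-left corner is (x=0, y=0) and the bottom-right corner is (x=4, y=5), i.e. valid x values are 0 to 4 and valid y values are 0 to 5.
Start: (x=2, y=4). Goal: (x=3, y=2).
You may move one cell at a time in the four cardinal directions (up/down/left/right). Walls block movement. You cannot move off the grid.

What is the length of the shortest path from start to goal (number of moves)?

Answer: Shortest path length: 3

Derivation:
BFS from (x=2, y=4) until reaching (x=3, y=2):
  Distance 0: (x=2, y=4)
  Distance 1: (x=2, y=3), (x=1, y=4), (x=3, y=4), (x=2, y=5)
  Distance 2: (x=2, y=2), (x=1, y=3), (x=3, y=3), (x=0, y=4), (x=4, y=4), (x=3, y=5)
  Distance 3: (x=2, y=1), (x=1, y=2), (x=3, y=2), (x=0, y=3), (x=4, y=3), (x=0, y=5), (x=4, y=5)  <- goal reached here
One shortest path (3 moves): (x=2, y=4) -> (x=3, y=4) -> (x=3, y=3) -> (x=3, y=2)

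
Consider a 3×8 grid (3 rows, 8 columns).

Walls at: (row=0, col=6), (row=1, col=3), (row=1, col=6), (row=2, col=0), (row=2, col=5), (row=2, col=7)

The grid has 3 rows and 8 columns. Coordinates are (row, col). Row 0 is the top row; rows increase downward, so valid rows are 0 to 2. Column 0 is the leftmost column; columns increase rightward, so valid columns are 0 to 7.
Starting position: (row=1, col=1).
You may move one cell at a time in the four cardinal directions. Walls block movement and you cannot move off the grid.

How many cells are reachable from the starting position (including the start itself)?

BFS flood-fill from (row=1, col=1):
  Distance 0: (row=1, col=1)
  Distance 1: (row=0, col=1), (row=1, col=0), (row=1, col=2), (row=2, col=1)
  Distance 2: (row=0, col=0), (row=0, col=2), (row=2, col=2)
  Distance 3: (row=0, col=3), (row=2, col=3)
  Distance 4: (row=0, col=4), (row=2, col=4)
  Distance 5: (row=0, col=5), (row=1, col=4)
  Distance 6: (row=1, col=5)
Total reachable: 15 (grid has 18 open cells total)

Answer: Reachable cells: 15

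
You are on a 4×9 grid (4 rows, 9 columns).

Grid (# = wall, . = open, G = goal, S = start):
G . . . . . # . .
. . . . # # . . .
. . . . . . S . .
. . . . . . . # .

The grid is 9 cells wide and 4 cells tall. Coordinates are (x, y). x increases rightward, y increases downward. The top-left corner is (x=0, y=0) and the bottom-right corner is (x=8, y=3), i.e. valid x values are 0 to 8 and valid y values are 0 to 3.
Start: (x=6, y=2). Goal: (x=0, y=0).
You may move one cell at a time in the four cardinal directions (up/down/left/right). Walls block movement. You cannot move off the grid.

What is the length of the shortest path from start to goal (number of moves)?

Answer: Shortest path length: 8

Derivation:
BFS from (x=6, y=2) until reaching (x=0, y=0):
  Distance 0: (x=6, y=2)
  Distance 1: (x=6, y=1), (x=5, y=2), (x=7, y=2), (x=6, y=3)
  Distance 2: (x=7, y=1), (x=4, y=2), (x=8, y=2), (x=5, y=3)
  Distance 3: (x=7, y=0), (x=8, y=1), (x=3, y=2), (x=4, y=3), (x=8, y=3)
  Distance 4: (x=8, y=0), (x=3, y=1), (x=2, y=2), (x=3, y=3)
  Distance 5: (x=3, y=0), (x=2, y=1), (x=1, y=2), (x=2, y=3)
  Distance 6: (x=2, y=0), (x=4, y=0), (x=1, y=1), (x=0, y=2), (x=1, y=3)
  Distance 7: (x=1, y=0), (x=5, y=0), (x=0, y=1), (x=0, y=3)
  Distance 8: (x=0, y=0)  <- goal reached here
One shortest path (8 moves): (x=6, y=2) -> (x=5, y=2) -> (x=4, y=2) -> (x=3, y=2) -> (x=2, y=2) -> (x=1, y=2) -> (x=0, y=2) -> (x=0, y=1) -> (x=0, y=0)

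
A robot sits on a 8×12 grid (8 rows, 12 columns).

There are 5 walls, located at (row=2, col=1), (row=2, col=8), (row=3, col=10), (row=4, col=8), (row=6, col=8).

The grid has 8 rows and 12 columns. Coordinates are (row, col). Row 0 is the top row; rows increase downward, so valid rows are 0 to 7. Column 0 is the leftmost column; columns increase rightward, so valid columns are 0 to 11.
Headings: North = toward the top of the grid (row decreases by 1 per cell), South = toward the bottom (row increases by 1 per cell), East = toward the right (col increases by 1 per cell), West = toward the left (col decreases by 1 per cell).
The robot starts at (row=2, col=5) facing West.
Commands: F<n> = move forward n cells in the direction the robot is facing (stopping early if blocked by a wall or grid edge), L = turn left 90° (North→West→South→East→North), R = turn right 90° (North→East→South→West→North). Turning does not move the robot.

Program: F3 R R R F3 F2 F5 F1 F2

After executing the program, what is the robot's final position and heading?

Answer: Final position: (row=7, col=2), facing South

Derivation:
Start: (row=2, col=5), facing West
  F3: move forward 3, now at (row=2, col=2)
  R: turn right, now facing North
  R: turn right, now facing East
  R: turn right, now facing South
  F3: move forward 3, now at (row=5, col=2)
  F2: move forward 2, now at (row=7, col=2)
  F5: move forward 0/5 (blocked), now at (row=7, col=2)
  F1: move forward 0/1 (blocked), now at (row=7, col=2)
  F2: move forward 0/2 (blocked), now at (row=7, col=2)
Final: (row=7, col=2), facing South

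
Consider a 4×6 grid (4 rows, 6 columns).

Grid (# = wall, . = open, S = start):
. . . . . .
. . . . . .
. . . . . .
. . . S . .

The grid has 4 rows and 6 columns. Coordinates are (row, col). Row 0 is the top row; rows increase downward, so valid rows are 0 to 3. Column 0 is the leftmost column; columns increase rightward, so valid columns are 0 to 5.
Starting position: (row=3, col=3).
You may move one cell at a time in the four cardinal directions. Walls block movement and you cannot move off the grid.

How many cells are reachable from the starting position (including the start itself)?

Answer: Reachable cells: 24

Derivation:
BFS flood-fill from (row=3, col=3):
  Distance 0: (row=3, col=3)
  Distance 1: (row=2, col=3), (row=3, col=2), (row=3, col=4)
  Distance 2: (row=1, col=3), (row=2, col=2), (row=2, col=4), (row=3, col=1), (row=3, col=5)
  Distance 3: (row=0, col=3), (row=1, col=2), (row=1, col=4), (row=2, col=1), (row=2, col=5), (row=3, col=0)
  Distance 4: (row=0, col=2), (row=0, col=4), (row=1, col=1), (row=1, col=5), (row=2, col=0)
  Distance 5: (row=0, col=1), (row=0, col=5), (row=1, col=0)
  Distance 6: (row=0, col=0)
Total reachable: 24 (grid has 24 open cells total)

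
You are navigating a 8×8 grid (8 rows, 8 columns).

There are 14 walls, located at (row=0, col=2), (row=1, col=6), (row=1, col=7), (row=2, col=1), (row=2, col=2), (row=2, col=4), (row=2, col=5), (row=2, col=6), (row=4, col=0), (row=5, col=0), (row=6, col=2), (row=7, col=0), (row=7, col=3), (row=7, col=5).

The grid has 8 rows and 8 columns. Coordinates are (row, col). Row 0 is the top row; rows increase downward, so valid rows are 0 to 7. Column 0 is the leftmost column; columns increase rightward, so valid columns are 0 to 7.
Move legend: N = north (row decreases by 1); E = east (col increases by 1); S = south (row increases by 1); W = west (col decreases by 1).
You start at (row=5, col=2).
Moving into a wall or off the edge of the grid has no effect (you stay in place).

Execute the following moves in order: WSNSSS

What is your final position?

Answer: Final position: (row=7, col=1)

Derivation:
Start: (row=5, col=2)
  W (west): (row=5, col=2) -> (row=5, col=1)
  S (south): (row=5, col=1) -> (row=6, col=1)
  N (north): (row=6, col=1) -> (row=5, col=1)
  S (south): (row=5, col=1) -> (row=6, col=1)
  S (south): (row=6, col=1) -> (row=7, col=1)
  S (south): blocked, stay at (row=7, col=1)
Final: (row=7, col=1)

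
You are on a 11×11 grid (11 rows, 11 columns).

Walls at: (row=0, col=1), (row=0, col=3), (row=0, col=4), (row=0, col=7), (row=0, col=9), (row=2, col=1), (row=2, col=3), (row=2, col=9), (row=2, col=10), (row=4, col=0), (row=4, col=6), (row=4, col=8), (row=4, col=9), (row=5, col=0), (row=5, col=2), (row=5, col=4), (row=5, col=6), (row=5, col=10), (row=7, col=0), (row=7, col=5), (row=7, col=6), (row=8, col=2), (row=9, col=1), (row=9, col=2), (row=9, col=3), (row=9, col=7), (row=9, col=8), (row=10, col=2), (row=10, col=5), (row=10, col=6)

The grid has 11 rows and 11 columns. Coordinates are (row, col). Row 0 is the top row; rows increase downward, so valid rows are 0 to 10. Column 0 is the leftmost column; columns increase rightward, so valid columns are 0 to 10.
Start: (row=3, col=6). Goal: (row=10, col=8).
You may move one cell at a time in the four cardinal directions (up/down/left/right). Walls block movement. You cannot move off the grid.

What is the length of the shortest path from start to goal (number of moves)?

Answer: Shortest path length: 11

Derivation:
BFS from (row=3, col=6) until reaching (row=10, col=8):
  Distance 0: (row=3, col=6)
  Distance 1: (row=2, col=6), (row=3, col=5), (row=3, col=7)
  Distance 2: (row=1, col=6), (row=2, col=5), (row=2, col=7), (row=3, col=4), (row=3, col=8), (row=4, col=5), (row=4, col=7)
  Distance 3: (row=0, col=6), (row=1, col=5), (row=1, col=7), (row=2, col=4), (row=2, col=8), (row=3, col=3), (row=3, col=9), (row=4, col=4), (row=5, col=5), (row=5, col=7)
  Distance 4: (row=0, col=5), (row=1, col=4), (row=1, col=8), (row=3, col=2), (row=3, col=10), (row=4, col=3), (row=5, col=8), (row=6, col=5), (row=6, col=7)
  Distance 5: (row=0, col=8), (row=1, col=3), (row=1, col=9), (row=2, col=2), (row=3, col=1), (row=4, col=2), (row=4, col=10), (row=5, col=3), (row=5, col=9), (row=6, col=4), (row=6, col=6), (row=6, col=8), (row=7, col=7)
  Distance 6: (row=1, col=2), (row=1, col=10), (row=3, col=0), (row=4, col=1), (row=6, col=3), (row=6, col=9), (row=7, col=4), (row=7, col=8), (row=8, col=7)
  Distance 7: (row=0, col=2), (row=0, col=10), (row=1, col=1), (row=2, col=0), (row=5, col=1), (row=6, col=2), (row=6, col=10), (row=7, col=3), (row=7, col=9), (row=8, col=4), (row=8, col=6), (row=8, col=8)
  Distance 8: (row=1, col=0), (row=6, col=1), (row=7, col=2), (row=7, col=10), (row=8, col=3), (row=8, col=5), (row=8, col=9), (row=9, col=4), (row=9, col=6)
  Distance 9: (row=0, col=0), (row=6, col=0), (row=7, col=1), (row=8, col=10), (row=9, col=5), (row=9, col=9), (row=10, col=4)
  Distance 10: (row=8, col=1), (row=9, col=10), (row=10, col=3), (row=10, col=9)
  Distance 11: (row=8, col=0), (row=10, col=8), (row=10, col=10)  <- goal reached here
One shortest path (11 moves): (row=3, col=6) -> (row=3, col=7) -> (row=4, col=7) -> (row=5, col=7) -> (row=5, col=8) -> (row=5, col=9) -> (row=6, col=9) -> (row=7, col=9) -> (row=8, col=9) -> (row=9, col=9) -> (row=10, col=9) -> (row=10, col=8)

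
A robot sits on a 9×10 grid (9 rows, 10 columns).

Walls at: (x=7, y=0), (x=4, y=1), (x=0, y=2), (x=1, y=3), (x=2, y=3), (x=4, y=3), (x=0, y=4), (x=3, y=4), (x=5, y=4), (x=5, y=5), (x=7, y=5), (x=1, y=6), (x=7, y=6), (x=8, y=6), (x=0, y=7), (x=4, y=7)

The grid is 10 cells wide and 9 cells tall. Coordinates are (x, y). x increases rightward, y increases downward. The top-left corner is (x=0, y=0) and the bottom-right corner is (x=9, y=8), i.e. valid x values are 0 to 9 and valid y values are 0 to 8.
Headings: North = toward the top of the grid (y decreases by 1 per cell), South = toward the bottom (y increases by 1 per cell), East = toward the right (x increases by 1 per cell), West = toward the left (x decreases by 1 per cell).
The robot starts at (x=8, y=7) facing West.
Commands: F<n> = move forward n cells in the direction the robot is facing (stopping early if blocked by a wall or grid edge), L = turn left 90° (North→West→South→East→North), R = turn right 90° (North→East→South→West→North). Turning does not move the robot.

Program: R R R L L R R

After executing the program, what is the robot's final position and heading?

Start: (x=8, y=7), facing West
  R: turn right, now facing North
  R: turn right, now facing East
  R: turn right, now facing South
  L: turn left, now facing East
  L: turn left, now facing North
  R: turn right, now facing East
  R: turn right, now facing South
Final: (x=8, y=7), facing South

Answer: Final position: (x=8, y=7), facing South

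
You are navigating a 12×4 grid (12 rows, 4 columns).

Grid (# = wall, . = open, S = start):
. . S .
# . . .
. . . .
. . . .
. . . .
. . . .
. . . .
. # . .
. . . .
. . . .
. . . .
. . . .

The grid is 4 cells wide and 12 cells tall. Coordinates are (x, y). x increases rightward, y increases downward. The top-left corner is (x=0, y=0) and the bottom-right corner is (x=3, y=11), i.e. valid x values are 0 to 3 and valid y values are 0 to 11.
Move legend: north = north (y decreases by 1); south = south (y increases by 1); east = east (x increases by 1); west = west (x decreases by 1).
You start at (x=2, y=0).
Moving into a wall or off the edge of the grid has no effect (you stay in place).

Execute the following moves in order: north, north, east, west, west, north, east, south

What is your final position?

Answer: Final position: (x=2, y=1)

Derivation:
Start: (x=2, y=0)
  north (north): blocked, stay at (x=2, y=0)
  north (north): blocked, stay at (x=2, y=0)
  east (east): (x=2, y=0) -> (x=3, y=0)
  west (west): (x=3, y=0) -> (x=2, y=0)
  west (west): (x=2, y=0) -> (x=1, y=0)
  north (north): blocked, stay at (x=1, y=0)
  east (east): (x=1, y=0) -> (x=2, y=0)
  south (south): (x=2, y=0) -> (x=2, y=1)
Final: (x=2, y=1)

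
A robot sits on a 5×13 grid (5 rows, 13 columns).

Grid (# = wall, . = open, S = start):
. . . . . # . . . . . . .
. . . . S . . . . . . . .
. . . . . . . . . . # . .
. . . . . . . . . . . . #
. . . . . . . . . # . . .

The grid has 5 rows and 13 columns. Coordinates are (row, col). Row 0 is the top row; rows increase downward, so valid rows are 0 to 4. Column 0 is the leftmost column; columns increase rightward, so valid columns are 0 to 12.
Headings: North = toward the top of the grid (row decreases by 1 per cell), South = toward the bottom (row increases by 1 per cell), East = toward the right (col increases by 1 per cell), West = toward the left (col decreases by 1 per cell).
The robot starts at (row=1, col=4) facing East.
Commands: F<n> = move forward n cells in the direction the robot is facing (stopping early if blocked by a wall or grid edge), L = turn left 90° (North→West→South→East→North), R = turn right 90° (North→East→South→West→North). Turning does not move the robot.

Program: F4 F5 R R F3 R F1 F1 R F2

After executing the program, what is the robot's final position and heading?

Answer: Final position: (row=0, col=11), facing East

Derivation:
Start: (row=1, col=4), facing East
  F4: move forward 4, now at (row=1, col=8)
  F5: move forward 4/5 (blocked), now at (row=1, col=12)
  R: turn right, now facing South
  R: turn right, now facing West
  F3: move forward 3, now at (row=1, col=9)
  R: turn right, now facing North
  F1: move forward 1, now at (row=0, col=9)
  F1: move forward 0/1 (blocked), now at (row=0, col=9)
  R: turn right, now facing East
  F2: move forward 2, now at (row=0, col=11)
Final: (row=0, col=11), facing East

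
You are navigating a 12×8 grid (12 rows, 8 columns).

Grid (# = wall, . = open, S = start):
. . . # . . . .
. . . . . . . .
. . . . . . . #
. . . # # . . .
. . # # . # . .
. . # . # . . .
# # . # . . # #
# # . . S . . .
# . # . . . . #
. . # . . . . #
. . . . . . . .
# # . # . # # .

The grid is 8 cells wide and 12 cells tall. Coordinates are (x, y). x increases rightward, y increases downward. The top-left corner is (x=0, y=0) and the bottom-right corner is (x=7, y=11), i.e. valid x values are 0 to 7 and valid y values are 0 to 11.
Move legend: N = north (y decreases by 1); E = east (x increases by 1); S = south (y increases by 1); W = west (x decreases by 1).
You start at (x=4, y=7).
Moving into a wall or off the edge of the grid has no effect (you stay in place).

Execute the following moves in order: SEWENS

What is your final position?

Start: (x=4, y=7)
  S (south): (x=4, y=7) -> (x=4, y=8)
  E (east): (x=4, y=8) -> (x=5, y=8)
  W (west): (x=5, y=8) -> (x=4, y=8)
  E (east): (x=4, y=8) -> (x=5, y=8)
  N (north): (x=5, y=8) -> (x=5, y=7)
  S (south): (x=5, y=7) -> (x=5, y=8)
Final: (x=5, y=8)

Answer: Final position: (x=5, y=8)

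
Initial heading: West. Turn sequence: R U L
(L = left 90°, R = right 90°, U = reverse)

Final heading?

Answer: Final heading: East

Derivation:
Start: West
  R (right (90° clockwise)) -> North
  U (U-turn (180°)) -> South
  L (left (90° counter-clockwise)) -> East
Final: East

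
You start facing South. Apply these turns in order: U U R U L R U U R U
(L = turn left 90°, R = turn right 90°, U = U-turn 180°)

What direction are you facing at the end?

Start: South
  U (U-turn (180°)) -> North
  U (U-turn (180°)) -> South
  R (right (90° clockwise)) -> West
  U (U-turn (180°)) -> East
  L (left (90° counter-clockwise)) -> North
  R (right (90° clockwise)) -> East
  U (U-turn (180°)) -> West
  U (U-turn (180°)) -> East
  R (right (90° clockwise)) -> South
  U (U-turn (180°)) -> North
Final: North

Answer: Final heading: North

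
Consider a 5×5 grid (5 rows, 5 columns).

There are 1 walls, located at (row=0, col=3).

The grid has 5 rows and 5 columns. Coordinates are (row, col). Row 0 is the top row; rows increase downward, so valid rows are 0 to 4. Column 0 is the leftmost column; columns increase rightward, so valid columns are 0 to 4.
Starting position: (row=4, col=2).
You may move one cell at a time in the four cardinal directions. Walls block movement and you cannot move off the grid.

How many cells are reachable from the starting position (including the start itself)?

Answer: Reachable cells: 24

Derivation:
BFS flood-fill from (row=4, col=2):
  Distance 0: (row=4, col=2)
  Distance 1: (row=3, col=2), (row=4, col=1), (row=4, col=3)
  Distance 2: (row=2, col=2), (row=3, col=1), (row=3, col=3), (row=4, col=0), (row=4, col=4)
  Distance 3: (row=1, col=2), (row=2, col=1), (row=2, col=3), (row=3, col=0), (row=3, col=4)
  Distance 4: (row=0, col=2), (row=1, col=1), (row=1, col=3), (row=2, col=0), (row=2, col=4)
  Distance 5: (row=0, col=1), (row=1, col=0), (row=1, col=4)
  Distance 6: (row=0, col=0), (row=0, col=4)
Total reachable: 24 (grid has 24 open cells total)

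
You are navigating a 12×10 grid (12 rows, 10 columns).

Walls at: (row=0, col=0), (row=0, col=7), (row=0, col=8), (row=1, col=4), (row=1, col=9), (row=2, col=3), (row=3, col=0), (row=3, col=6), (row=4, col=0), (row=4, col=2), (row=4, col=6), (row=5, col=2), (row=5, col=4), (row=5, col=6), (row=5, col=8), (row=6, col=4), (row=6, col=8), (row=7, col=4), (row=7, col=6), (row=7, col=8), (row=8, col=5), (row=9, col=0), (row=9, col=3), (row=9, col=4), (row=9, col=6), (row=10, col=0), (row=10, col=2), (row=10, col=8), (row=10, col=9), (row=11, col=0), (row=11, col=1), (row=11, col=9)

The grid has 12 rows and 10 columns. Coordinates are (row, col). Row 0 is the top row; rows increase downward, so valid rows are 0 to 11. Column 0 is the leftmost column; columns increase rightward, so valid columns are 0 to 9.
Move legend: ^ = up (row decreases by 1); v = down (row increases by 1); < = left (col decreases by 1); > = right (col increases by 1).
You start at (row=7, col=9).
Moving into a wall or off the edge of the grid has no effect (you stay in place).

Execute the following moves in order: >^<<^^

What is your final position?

Start: (row=7, col=9)
  > (right): blocked, stay at (row=7, col=9)
  ^ (up): (row=7, col=9) -> (row=6, col=9)
  < (left): blocked, stay at (row=6, col=9)
  < (left): blocked, stay at (row=6, col=9)
  ^ (up): (row=6, col=9) -> (row=5, col=9)
  ^ (up): (row=5, col=9) -> (row=4, col=9)
Final: (row=4, col=9)

Answer: Final position: (row=4, col=9)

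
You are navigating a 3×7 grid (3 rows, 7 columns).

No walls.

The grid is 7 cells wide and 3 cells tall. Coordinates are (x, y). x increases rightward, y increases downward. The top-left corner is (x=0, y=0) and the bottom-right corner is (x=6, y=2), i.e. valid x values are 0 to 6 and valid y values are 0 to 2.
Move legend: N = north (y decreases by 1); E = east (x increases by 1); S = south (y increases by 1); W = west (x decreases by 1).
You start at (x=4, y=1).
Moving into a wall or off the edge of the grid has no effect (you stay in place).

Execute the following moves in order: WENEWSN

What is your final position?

Answer: Final position: (x=4, y=0)

Derivation:
Start: (x=4, y=1)
  W (west): (x=4, y=1) -> (x=3, y=1)
  E (east): (x=3, y=1) -> (x=4, y=1)
  N (north): (x=4, y=1) -> (x=4, y=0)
  E (east): (x=4, y=0) -> (x=5, y=0)
  W (west): (x=5, y=0) -> (x=4, y=0)
  S (south): (x=4, y=0) -> (x=4, y=1)
  N (north): (x=4, y=1) -> (x=4, y=0)
Final: (x=4, y=0)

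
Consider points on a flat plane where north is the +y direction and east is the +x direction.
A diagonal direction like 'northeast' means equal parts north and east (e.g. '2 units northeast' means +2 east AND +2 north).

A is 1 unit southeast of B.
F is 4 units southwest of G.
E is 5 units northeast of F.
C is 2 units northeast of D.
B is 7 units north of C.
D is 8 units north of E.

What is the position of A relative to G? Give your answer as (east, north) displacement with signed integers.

Answer: A is at (east=4, north=17) relative to G.

Derivation:
Place G at the origin (east=0, north=0).
  F is 4 units southwest of G: delta (east=-4, north=-4); F at (east=-4, north=-4).
  E is 5 units northeast of F: delta (east=+5, north=+5); E at (east=1, north=1).
  D is 8 units north of E: delta (east=+0, north=+8); D at (east=1, north=9).
  C is 2 units northeast of D: delta (east=+2, north=+2); C at (east=3, north=11).
  B is 7 units north of C: delta (east=+0, north=+7); B at (east=3, north=18).
  A is 1 unit southeast of B: delta (east=+1, north=-1); A at (east=4, north=17).
Therefore A relative to G: (east=4, north=17).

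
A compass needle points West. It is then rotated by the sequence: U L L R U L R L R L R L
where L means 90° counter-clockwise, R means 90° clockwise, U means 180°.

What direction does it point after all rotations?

Answer: Final heading: East

Derivation:
Start: West
  U (U-turn (180°)) -> East
  L (left (90° counter-clockwise)) -> North
  L (left (90° counter-clockwise)) -> West
  R (right (90° clockwise)) -> North
  U (U-turn (180°)) -> South
  L (left (90° counter-clockwise)) -> East
  R (right (90° clockwise)) -> South
  L (left (90° counter-clockwise)) -> East
  R (right (90° clockwise)) -> South
  L (left (90° counter-clockwise)) -> East
  R (right (90° clockwise)) -> South
  L (left (90° counter-clockwise)) -> East
Final: East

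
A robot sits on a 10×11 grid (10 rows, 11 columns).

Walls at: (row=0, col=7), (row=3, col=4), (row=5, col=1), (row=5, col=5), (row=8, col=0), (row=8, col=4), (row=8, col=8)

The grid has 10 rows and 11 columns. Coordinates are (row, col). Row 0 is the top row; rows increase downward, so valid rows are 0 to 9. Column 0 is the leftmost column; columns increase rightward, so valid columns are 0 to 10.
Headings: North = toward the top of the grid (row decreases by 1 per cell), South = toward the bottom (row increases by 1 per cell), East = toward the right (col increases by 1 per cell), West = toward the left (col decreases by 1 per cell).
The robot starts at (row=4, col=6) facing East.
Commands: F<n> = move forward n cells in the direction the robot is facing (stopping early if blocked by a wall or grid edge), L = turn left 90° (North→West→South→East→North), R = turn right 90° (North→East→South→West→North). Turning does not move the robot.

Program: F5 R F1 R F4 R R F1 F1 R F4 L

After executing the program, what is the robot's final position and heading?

Start: (row=4, col=6), facing East
  F5: move forward 4/5 (blocked), now at (row=4, col=10)
  R: turn right, now facing South
  F1: move forward 1, now at (row=5, col=10)
  R: turn right, now facing West
  F4: move forward 4, now at (row=5, col=6)
  R: turn right, now facing North
  R: turn right, now facing East
  F1: move forward 1, now at (row=5, col=7)
  F1: move forward 1, now at (row=5, col=8)
  R: turn right, now facing South
  F4: move forward 2/4 (blocked), now at (row=7, col=8)
  L: turn left, now facing East
Final: (row=7, col=8), facing East

Answer: Final position: (row=7, col=8), facing East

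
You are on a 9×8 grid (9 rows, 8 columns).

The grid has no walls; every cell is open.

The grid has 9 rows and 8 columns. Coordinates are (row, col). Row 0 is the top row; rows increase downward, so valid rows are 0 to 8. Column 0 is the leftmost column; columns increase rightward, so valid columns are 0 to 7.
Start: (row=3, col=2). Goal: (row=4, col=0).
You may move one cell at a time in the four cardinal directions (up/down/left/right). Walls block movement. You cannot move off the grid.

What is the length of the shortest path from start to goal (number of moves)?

Answer: Shortest path length: 3

Derivation:
BFS from (row=3, col=2) until reaching (row=4, col=0):
  Distance 0: (row=3, col=2)
  Distance 1: (row=2, col=2), (row=3, col=1), (row=3, col=3), (row=4, col=2)
  Distance 2: (row=1, col=2), (row=2, col=1), (row=2, col=3), (row=3, col=0), (row=3, col=4), (row=4, col=1), (row=4, col=3), (row=5, col=2)
  Distance 3: (row=0, col=2), (row=1, col=1), (row=1, col=3), (row=2, col=0), (row=2, col=4), (row=3, col=5), (row=4, col=0), (row=4, col=4), (row=5, col=1), (row=5, col=3), (row=6, col=2)  <- goal reached here
One shortest path (3 moves): (row=3, col=2) -> (row=3, col=1) -> (row=3, col=0) -> (row=4, col=0)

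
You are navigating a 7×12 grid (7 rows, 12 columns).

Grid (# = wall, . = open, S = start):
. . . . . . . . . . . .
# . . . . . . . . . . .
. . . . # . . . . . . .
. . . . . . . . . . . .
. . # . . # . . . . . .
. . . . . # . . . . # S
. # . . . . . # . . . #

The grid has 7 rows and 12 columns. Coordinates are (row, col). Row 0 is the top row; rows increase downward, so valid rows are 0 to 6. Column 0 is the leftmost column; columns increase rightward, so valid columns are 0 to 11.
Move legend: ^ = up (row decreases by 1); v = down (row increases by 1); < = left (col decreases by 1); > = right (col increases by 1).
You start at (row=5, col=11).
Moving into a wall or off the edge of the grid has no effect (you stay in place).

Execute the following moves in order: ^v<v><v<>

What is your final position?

Answer: Final position: (row=5, col=11)

Derivation:
Start: (row=5, col=11)
  ^ (up): (row=5, col=11) -> (row=4, col=11)
  v (down): (row=4, col=11) -> (row=5, col=11)
  < (left): blocked, stay at (row=5, col=11)
  v (down): blocked, stay at (row=5, col=11)
  > (right): blocked, stay at (row=5, col=11)
  < (left): blocked, stay at (row=5, col=11)
  v (down): blocked, stay at (row=5, col=11)
  < (left): blocked, stay at (row=5, col=11)
  > (right): blocked, stay at (row=5, col=11)
Final: (row=5, col=11)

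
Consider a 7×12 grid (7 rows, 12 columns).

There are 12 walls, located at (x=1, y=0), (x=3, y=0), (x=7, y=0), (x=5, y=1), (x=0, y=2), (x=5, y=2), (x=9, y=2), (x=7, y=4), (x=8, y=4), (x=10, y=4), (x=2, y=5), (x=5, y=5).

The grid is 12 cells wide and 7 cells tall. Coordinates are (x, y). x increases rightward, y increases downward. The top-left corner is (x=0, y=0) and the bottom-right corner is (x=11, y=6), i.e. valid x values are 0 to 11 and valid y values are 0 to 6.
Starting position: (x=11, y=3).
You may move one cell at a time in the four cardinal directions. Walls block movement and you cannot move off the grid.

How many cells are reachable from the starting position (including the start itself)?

BFS flood-fill from (x=11, y=3):
  Distance 0: (x=11, y=3)
  Distance 1: (x=11, y=2), (x=10, y=3), (x=11, y=4)
  Distance 2: (x=11, y=1), (x=10, y=2), (x=9, y=3), (x=11, y=5)
  Distance 3: (x=11, y=0), (x=10, y=1), (x=8, y=3), (x=9, y=4), (x=10, y=5), (x=11, y=6)
  Distance 4: (x=10, y=0), (x=9, y=1), (x=8, y=2), (x=7, y=3), (x=9, y=5), (x=10, y=6)
  Distance 5: (x=9, y=0), (x=8, y=1), (x=7, y=2), (x=6, y=3), (x=8, y=5), (x=9, y=6)
  Distance 6: (x=8, y=0), (x=7, y=1), (x=6, y=2), (x=5, y=3), (x=6, y=4), (x=7, y=5), (x=8, y=6)
  Distance 7: (x=6, y=1), (x=4, y=3), (x=5, y=4), (x=6, y=5), (x=7, y=6)
  Distance 8: (x=6, y=0), (x=4, y=2), (x=3, y=3), (x=4, y=4), (x=6, y=6)
  Distance 9: (x=5, y=0), (x=4, y=1), (x=3, y=2), (x=2, y=3), (x=3, y=4), (x=4, y=5), (x=5, y=6)
  Distance 10: (x=4, y=0), (x=3, y=1), (x=2, y=2), (x=1, y=3), (x=2, y=4), (x=3, y=5), (x=4, y=6)
  Distance 11: (x=2, y=1), (x=1, y=2), (x=0, y=3), (x=1, y=4), (x=3, y=6)
  Distance 12: (x=2, y=0), (x=1, y=1), (x=0, y=4), (x=1, y=5), (x=2, y=6)
  Distance 13: (x=0, y=1), (x=0, y=5), (x=1, y=6)
  Distance 14: (x=0, y=0), (x=0, y=6)
Total reachable: 72 (grid has 72 open cells total)

Answer: Reachable cells: 72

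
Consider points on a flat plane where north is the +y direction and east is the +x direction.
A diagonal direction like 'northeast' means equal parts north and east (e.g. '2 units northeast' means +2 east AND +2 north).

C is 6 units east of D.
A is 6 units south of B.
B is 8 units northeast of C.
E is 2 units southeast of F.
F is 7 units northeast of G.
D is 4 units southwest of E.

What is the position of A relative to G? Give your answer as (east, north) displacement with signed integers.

Answer: A is at (east=19, north=3) relative to G.

Derivation:
Place G at the origin (east=0, north=0).
  F is 7 units northeast of G: delta (east=+7, north=+7); F at (east=7, north=7).
  E is 2 units southeast of F: delta (east=+2, north=-2); E at (east=9, north=5).
  D is 4 units southwest of E: delta (east=-4, north=-4); D at (east=5, north=1).
  C is 6 units east of D: delta (east=+6, north=+0); C at (east=11, north=1).
  B is 8 units northeast of C: delta (east=+8, north=+8); B at (east=19, north=9).
  A is 6 units south of B: delta (east=+0, north=-6); A at (east=19, north=3).
Therefore A relative to G: (east=19, north=3).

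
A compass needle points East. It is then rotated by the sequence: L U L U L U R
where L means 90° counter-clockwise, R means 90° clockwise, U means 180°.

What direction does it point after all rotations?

Answer: Final heading: East

Derivation:
Start: East
  L (left (90° counter-clockwise)) -> North
  U (U-turn (180°)) -> South
  L (left (90° counter-clockwise)) -> East
  U (U-turn (180°)) -> West
  L (left (90° counter-clockwise)) -> South
  U (U-turn (180°)) -> North
  R (right (90° clockwise)) -> East
Final: East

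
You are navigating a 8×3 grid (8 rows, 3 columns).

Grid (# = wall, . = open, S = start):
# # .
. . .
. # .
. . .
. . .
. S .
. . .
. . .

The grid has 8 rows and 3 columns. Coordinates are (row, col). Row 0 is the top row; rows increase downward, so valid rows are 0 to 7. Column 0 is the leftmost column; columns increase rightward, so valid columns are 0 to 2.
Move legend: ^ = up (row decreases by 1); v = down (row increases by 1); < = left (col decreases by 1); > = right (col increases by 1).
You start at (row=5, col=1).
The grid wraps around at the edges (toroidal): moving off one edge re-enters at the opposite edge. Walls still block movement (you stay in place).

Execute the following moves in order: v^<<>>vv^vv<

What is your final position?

Answer: Final position: (row=7, col=0)

Derivation:
Start: (row=5, col=1)
  v (down): (row=5, col=1) -> (row=6, col=1)
  ^ (up): (row=6, col=1) -> (row=5, col=1)
  < (left): (row=5, col=1) -> (row=5, col=0)
  < (left): (row=5, col=0) -> (row=5, col=2)
  > (right): (row=5, col=2) -> (row=5, col=0)
  > (right): (row=5, col=0) -> (row=5, col=1)
  v (down): (row=5, col=1) -> (row=6, col=1)
  v (down): (row=6, col=1) -> (row=7, col=1)
  ^ (up): (row=7, col=1) -> (row=6, col=1)
  v (down): (row=6, col=1) -> (row=7, col=1)
  v (down): blocked, stay at (row=7, col=1)
  < (left): (row=7, col=1) -> (row=7, col=0)
Final: (row=7, col=0)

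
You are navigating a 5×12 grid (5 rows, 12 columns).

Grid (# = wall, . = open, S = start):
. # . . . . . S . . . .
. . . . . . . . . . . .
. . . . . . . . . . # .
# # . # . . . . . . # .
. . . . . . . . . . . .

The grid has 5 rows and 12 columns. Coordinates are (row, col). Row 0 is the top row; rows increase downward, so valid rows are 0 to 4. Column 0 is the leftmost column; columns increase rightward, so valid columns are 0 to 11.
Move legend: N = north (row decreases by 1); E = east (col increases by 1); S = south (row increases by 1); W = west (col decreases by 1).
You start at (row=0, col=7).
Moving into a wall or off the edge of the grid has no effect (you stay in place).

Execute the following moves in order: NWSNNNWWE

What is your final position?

Start: (row=0, col=7)
  N (north): blocked, stay at (row=0, col=7)
  W (west): (row=0, col=7) -> (row=0, col=6)
  S (south): (row=0, col=6) -> (row=1, col=6)
  N (north): (row=1, col=6) -> (row=0, col=6)
  N (north): blocked, stay at (row=0, col=6)
  N (north): blocked, stay at (row=0, col=6)
  W (west): (row=0, col=6) -> (row=0, col=5)
  W (west): (row=0, col=5) -> (row=0, col=4)
  E (east): (row=0, col=4) -> (row=0, col=5)
Final: (row=0, col=5)

Answer: Final position: (row=0, col=5)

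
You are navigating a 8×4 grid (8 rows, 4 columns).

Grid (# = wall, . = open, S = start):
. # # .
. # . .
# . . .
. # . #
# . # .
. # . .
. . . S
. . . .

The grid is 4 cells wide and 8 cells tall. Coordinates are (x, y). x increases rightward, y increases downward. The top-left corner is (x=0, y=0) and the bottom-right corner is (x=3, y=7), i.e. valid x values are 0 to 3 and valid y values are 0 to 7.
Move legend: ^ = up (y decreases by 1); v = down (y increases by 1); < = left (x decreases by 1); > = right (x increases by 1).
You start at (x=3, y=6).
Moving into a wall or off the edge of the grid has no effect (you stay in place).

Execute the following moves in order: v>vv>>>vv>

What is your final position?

Start: (x=3, y=6)
  v (down): (x=3, y=6) -> (x=3, y=7)
  > (right): blocked, stay at (x=3, y=7)
  v (down): blocked, stay at (x=3, y=7)
  v (down): blocked, stay at (x=3, y=7)
  [×3]> (right): blocked, stay at (x=3, y=7)
  v (down): blocked, stay at (x=3, y=7)
  v (down): blocked, stay at (x=3, y=7)
  > (right): blocked, stay at (x=3, y=7)
Final: (x=3, y=7)

Answer: Final position: (x=3, y=7)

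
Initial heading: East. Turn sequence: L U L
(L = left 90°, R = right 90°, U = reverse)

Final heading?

Start: East
  L (left (90° counter-clockwise)) -> North
  U (U-turn (180°)) -> South
  L (left (90° counter-clockwise)) -> East
Final: East

Answer: Final heading: East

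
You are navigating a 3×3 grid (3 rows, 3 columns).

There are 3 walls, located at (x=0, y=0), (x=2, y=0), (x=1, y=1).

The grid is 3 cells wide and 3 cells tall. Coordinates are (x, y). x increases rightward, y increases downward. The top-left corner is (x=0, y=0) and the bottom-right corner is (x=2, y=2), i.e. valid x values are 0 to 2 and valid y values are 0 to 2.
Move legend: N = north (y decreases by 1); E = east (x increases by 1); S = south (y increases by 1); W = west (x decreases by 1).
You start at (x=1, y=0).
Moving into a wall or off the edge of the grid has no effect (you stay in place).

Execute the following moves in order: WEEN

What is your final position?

Start: (x=1, y=0)
  W (west): blocked, stay at (x=1, y=0)
  E (east): blocked, stay at (x=1, y=0)
  E (east): blocked, stay at (x=1, y=0)
  N (north): blocked, stay at (x=1, y=0)
Final: (x=1, y=0)

Answer: Final position: (x=1, y=0)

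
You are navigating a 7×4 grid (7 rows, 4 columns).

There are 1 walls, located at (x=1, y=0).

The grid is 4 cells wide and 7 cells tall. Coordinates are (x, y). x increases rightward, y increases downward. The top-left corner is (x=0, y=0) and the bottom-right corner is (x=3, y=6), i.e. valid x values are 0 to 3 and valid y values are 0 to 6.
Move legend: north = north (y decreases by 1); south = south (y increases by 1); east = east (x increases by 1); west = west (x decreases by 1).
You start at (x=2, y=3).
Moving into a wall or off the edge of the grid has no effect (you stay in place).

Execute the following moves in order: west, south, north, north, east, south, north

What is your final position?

Start: (x=2, y=3)
  west (west): (x=2, y=3) -> (x=1, y=3)
  south (south): (x=1, y=3) -> (x=1, y=4)
  north (north): (x=1, y=4) -> (x=1, y=3)
  north (north): (x=1, y=3) -> (x=1, y=2)
  east (east): (x=1, y=2) -> (x=2, y=2)
  south (south): (x=2, y=2) -> (x=2, y=3)
  north (north): (x=2, y=3) -> (x=2, y=2)
Final: (x=2, y=2)

Answer: Final position: (x=2, y=2)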